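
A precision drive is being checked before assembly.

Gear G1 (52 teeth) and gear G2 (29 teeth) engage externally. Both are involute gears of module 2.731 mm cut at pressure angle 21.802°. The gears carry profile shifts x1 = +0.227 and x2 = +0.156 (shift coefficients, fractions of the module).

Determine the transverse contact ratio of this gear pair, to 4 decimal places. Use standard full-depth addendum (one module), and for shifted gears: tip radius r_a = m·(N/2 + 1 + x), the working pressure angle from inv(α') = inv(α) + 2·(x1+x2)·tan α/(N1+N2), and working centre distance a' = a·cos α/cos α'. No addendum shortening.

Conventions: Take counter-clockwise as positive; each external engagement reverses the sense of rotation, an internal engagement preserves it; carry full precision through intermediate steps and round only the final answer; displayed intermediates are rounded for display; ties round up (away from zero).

recognized (one external pair, fixed centres): single-mesh tooth geometry, m = 2.731, N1 = 52, N2 = 29
base radii: r_b1 = 65.927144, r_b2 = 36.767061
tip radii: r_a1 = 74.356937, r_a2 = 42.756536
inv(α') = inv(21.802°) + 2·(+0.227+0.156)·tan α/(52+29) = 0.02327810  ⇒  α' = 23.07257°
a' = a·cos α / cos α' = 110.6055·cos 21.802°/cos 23.07257° = 111.623016
action lengths: √(r_a1²−r_b1²) = 34.388454, √(r_a2²−r_b2²) = 21.824403
base pitch p_b = π·m·cos α = 7.966009
CR = (34.388454 + 21.824403 − 111.623016·sin 23.07257°)/7.966009 = 1.565171
contact ratio ≈ 1.5652

1.5652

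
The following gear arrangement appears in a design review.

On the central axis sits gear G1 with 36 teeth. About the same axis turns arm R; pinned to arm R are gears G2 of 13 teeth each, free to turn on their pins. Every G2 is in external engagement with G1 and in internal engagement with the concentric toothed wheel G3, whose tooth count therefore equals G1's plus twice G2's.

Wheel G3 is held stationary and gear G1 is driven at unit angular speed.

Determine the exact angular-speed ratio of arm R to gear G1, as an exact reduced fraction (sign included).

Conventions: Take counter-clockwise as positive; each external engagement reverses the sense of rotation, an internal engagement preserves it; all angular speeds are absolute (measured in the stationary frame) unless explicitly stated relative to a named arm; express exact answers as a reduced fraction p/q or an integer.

18/49

planetary set (36T centre, 13T on arm, 62T internal) — Willis relation
ring teeth: 36 + 2·13 = 62
36(ω_sun−ω_arm) = −62(ω_ring−ω_arm),  ω_ring = 0, ω_sun = 1
36(1−ω_arm) = −62(0−ω_arm)  ⇒  98·ω_arm = 36  ⇒  ω_arm = 18/49
ω_out/ω_in = 18/49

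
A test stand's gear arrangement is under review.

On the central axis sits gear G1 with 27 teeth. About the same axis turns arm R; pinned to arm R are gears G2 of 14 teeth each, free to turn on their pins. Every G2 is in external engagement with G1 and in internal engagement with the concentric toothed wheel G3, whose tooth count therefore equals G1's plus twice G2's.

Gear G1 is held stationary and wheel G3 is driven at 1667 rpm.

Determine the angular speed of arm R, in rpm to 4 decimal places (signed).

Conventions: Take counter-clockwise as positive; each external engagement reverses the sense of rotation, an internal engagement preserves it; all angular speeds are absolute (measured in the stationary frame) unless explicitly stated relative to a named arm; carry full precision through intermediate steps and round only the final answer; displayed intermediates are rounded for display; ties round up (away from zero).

class = planetary set [G3 = 27+2·14 = 55; Willis about the carrier]
normalise by the input: solve with ω_ring = 1, then scale by 1667 rpm
ring teeth: 27 + 2·14 = 55
27(ω_sun−ω_arm) = −55(ω_ring−ω_arm),  ω_sun = 0, ω_ring = 1
27(0−ω_arm) = −55(1−ω_arm)  ⇒  82·ω_arm = 55  ⇒  ω_arm = 55/82
scale: ω_arm = 55/82 × 1667 rpm = +1118.1098 rpm

+1118.1098 rpm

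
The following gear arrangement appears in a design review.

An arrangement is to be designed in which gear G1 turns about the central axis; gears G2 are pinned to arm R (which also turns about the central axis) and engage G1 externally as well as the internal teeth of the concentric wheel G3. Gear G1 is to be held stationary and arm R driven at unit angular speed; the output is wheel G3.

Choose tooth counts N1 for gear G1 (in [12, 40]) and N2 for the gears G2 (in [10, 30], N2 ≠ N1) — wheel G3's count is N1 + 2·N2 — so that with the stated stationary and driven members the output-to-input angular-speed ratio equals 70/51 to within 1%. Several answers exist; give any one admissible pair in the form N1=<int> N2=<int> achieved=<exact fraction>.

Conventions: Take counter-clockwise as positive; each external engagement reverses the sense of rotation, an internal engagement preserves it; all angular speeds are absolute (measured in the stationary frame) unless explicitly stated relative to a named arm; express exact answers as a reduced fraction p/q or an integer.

design class (target 70/51): planetary set
Willis with ω_sun = 0: ω_ring/ω_arm = (N1+N3)/N3; set equal to 70/51  ⇒  N3/N1 = 1/(70/51 − 1) = 51/19
N3 = N1 + 2·N2  ⇒  N2/N1 = (N3/N1 − 1)/2 = (51/19 − 1)/2 = 16/19
smallest multiple with N1 ≥ 12 and N2 ≥ 10: k = 1  ⇒  N1 = 1·19 = 19, N2 = 1·16 = 16 (N1 ≤ 40, N2 ≤ 30, N2 ≠ N1 ✓), N3 = 19 + 2·16 = 51
check: (N1+N3)/N3 with N1 = 19, N3 = 51 gives 70/51; |achieved − target| = 0 ≤ 7/510 ✓

N1=19 N2=16 achieved=70/51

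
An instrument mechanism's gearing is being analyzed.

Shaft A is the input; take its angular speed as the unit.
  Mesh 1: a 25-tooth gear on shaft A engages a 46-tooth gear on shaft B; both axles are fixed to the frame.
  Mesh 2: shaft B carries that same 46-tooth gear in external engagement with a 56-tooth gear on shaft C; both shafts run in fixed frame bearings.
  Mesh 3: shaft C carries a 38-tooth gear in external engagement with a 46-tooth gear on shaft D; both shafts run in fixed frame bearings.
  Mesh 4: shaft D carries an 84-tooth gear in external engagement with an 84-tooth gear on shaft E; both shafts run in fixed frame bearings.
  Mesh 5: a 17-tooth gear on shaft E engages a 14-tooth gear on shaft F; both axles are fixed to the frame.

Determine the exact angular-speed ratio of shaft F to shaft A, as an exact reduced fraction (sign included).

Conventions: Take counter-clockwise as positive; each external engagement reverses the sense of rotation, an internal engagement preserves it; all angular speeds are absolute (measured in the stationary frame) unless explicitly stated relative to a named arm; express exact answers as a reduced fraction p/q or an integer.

-8075/18032

class = fixed-axis compound train [5 meshes; 5 ratios multiply, 5 sense flips]
mesh 1 [25T→46T]: running ratio 25/46, sense −
mesh 2 [46T→56T]: running ratio 25/56, sense +
mesh 3 [38T→46T]: running ratio 475/1288, sense −
mesh 4 [84T→84T]: running ratio 475/1288, sense +
mesh 5 [17T→14T]: running ratio 8075/18032, sense −
ω_out/ω_in = -8075/18032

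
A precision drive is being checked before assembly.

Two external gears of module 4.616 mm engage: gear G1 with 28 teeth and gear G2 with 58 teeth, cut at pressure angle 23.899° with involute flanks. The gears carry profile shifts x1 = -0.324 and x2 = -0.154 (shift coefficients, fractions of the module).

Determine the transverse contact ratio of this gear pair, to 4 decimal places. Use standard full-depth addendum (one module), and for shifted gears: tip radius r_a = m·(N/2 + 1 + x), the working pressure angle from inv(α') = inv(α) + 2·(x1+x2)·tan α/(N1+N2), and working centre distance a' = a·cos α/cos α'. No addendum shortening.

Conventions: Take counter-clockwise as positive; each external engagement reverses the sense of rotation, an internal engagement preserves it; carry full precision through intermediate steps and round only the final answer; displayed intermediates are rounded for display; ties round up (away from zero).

1.6430

class = single-mesh tooth geometry [involute pair 28T × 58T, m = 4.616]
base radii: r_b1 = 59.083205, r_b2 = 122.386638
tip radii: r_a1 = 67.744416, r_a2 = 137.769136
inv(α') = inv(23.899°) + 2·(-0.324-0.154)·tan α/(28+58) = 0.02107606  ⇒  α' = 22.35252°
a' = a·cos α / cos α' = 198.4880·cos 23.899°/cos 22.35252° = 196.212994
action lengths: √(r_a1²−r_b1²) = 33.143338, √(r_a2²−r_b2²) = 63.260143
base pitch p_b = π·m·cos α = 13.258240
CR = (33.143338 + 63.260143 − 196.212994·sin 22.35252°)/13.258240 = 1.642968
contact ratio ≈ 1.6430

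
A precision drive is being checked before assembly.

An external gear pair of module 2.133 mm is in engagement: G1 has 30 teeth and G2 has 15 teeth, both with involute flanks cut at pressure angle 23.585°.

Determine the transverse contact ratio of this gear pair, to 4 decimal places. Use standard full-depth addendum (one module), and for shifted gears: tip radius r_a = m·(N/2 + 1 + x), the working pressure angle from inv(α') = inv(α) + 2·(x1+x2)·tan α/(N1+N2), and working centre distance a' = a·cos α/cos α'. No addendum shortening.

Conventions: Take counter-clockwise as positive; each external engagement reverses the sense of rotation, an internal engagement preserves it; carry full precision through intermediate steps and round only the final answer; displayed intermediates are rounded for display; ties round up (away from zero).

single-mesh involute tooth geometry (30T engaging 15T at module 2.133)
base radii: r_b1 = 29.322378, r_b2 = 14.661189
tip radii: r_a1 = 34.128000, r_a2 = 18.130500
no profile shift: α' = α, a' = a
action lengths: √(r_a1²−r_b1²) = 17.461917, √(r_a2²−r_b2²) = 10.666047
base pitch p_b = π·m·cos α = 6.141264
CR = (17.461917 + 10.666047 − 47.992500·sin 23.58500°)/6.141264 = 1.453402
contact ratio ≈ 1.4534

1.4534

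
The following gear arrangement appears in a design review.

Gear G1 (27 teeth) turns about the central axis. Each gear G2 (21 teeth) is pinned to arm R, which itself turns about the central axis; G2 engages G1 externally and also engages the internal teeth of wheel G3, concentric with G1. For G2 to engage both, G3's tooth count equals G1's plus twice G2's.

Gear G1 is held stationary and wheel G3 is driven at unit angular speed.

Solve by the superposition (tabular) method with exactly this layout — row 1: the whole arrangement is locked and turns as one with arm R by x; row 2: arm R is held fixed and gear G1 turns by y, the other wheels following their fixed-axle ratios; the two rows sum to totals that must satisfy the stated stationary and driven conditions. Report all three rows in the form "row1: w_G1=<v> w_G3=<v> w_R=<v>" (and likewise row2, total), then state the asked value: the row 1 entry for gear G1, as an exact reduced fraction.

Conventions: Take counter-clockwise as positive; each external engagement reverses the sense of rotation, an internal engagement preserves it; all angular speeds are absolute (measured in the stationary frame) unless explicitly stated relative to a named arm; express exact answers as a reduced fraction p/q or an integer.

row1: w_G1=23/32 w_G3=23/32 w_R=23/32
row2: w_G1=-23/32 w_G3=9/32 w_R=0
total: w_G1=0 w_G3=1 w_R=23/32
asked value: 23/32

recognized (axles ride arm R): planetary set, 27/21/69 teeth
superposition row 1 [locked train]: every member turns x
row 2: sun turns y, ring = −(27/69)·y, arm 0
boundary: total ω_sun = x + y = 0 and total ω_ring = x − (27/69)·y = 1  ⇒  y = -23/32, x = 23/32
row 2 ring = −(27/69)·(-23/32) = 9/32
totals (row 1 + row 2): sun 23/32 + (-23/32) = 0, ring 23/32 + 9/32 = 1, arm 23/32 + 0 = 23/32
asked cell (row1, sun) = 23/32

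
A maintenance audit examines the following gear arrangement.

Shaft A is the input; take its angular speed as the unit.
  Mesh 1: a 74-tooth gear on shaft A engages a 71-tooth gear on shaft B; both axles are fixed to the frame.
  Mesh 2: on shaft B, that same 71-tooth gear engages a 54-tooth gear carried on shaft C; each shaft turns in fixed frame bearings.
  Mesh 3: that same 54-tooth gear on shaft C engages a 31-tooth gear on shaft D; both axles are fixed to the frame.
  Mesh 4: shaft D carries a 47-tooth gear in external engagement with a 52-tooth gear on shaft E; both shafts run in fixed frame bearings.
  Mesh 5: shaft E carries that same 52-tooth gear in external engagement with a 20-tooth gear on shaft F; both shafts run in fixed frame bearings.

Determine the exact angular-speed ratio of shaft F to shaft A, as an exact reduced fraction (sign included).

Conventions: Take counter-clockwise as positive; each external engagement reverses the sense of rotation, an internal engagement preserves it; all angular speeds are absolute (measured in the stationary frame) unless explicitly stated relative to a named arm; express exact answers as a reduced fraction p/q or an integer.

class = fixed-axis compound train [5 meshes; 5 ratios multiply, 5 sense flips]
mesh 1 [74T→71T]: running ratio 74/71, sense −
mesh 2 [71T→54T]: running ratio 37/27, sense +
mesh 3 [54T→31T]: running ratio 74/31, sense −
mesh 4 [47T→52T]: running ratio 1739/806, sense +
mesh 5 [52T→20T]: running ratio 1739/310, sense −
ω_out/ω_in = -1739/310

-1739/310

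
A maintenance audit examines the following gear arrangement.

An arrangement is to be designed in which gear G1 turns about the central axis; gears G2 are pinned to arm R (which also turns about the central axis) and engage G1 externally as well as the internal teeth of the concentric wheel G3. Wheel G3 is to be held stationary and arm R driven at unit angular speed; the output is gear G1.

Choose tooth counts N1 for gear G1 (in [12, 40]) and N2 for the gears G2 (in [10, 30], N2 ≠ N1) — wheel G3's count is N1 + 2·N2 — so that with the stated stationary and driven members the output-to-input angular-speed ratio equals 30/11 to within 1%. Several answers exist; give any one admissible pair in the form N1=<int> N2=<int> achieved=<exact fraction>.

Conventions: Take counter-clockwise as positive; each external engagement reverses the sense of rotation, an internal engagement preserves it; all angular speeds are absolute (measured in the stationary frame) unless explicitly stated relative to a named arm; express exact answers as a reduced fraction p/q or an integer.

design class (target 30/11): planetary set
Willis with ω_ring = 0: ω_sun/ω_arm = (N1+N3)/N1; set equal to 30/11  ⇒  N3/N1 = 30/11 − 1 = 19/11
N3 = N1 + 2·N2  ⇒  N2/N1 = (N3/N1 − 1)/2 = (19/11 − 1)/2 = 4/11
smallest multiple with N1 ≥ 12 and N2 ≥ 10: k = 3  ⇒  N1 = 3·11 = 33, N2 = 3·4 = 12 (N1 ≤ 40, N2 ≤ 30, N2 ≠ N1 ✓), N3 = 33 + 2·12 = 57
check: (N1+N3)/N1 with N1 = 33, N3 = 57 gives 30/11; |achieved − target| = 0 ≤ 3/110 ✓

N1=33 N2=12 achieved=30/11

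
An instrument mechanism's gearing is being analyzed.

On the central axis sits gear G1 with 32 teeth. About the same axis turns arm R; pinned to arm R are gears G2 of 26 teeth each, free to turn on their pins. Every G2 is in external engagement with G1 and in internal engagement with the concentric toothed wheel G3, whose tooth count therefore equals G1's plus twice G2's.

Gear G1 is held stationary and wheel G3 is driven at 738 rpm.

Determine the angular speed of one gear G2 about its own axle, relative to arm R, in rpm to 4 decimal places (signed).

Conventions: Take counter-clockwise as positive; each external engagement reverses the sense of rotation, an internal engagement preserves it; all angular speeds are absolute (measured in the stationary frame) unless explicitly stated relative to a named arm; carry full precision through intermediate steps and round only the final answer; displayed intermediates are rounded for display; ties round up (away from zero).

planetary set (32T centre, 26T on arm, 84T internal) — Willis relation
normalise by the input: solve with ω_ring = 1, then scale by 738 rpm
ring teeth: 32 + 2·26 = 84
32(ω_sun−ω_arm) = −84(ω_ring−ω_arm),  ω_sun = 0, ω_ring = 1
32(0−ω_arm) = −84(1−ω_arm)  ⇒  116·ω_arm = 84  ⇒  ω_arm = 21/29
sun–planet mesh: 32·(0−21/29) = −26·(ω_p−ω_arm)  ⇒  ω_p−ω_arm = 336/377
scale: ω_p−ω_arm = 336/377 × 738 rpm = +657.7401 rpm

+657.7401 rpm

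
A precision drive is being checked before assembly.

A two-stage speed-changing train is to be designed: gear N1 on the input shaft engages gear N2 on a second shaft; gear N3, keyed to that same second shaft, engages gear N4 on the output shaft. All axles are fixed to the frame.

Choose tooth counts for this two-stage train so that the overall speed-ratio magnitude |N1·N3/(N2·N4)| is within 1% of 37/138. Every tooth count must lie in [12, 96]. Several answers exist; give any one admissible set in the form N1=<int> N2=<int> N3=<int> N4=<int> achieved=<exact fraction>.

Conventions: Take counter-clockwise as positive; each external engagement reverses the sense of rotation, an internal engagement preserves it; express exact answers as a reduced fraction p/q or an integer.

design class (target 37/138): fixed-axis compound train
target = 37/138 in lowest terms: an exact hit needs N1·N3 = k·37 and N2·N4 = k·138 for one integer k, every count in [12, 96]; additionally prefer no 1:1 stage (N1 ≠ N2, N3 ≠ N4)
k = 1…11: no 1:1-free in-range split of k·37 and k·138 into factor pairs; take k = 12
k = 12: N1·N3 = 444 = 12·37, N2·N4 = 1656 = 18·92
achieved = 12·37/(18·92) = 37/138; |achieved − target| = 0 ≤ 37/13800 ✓

N1=12 N2=18 N3=37 N4=92 achieved=37/138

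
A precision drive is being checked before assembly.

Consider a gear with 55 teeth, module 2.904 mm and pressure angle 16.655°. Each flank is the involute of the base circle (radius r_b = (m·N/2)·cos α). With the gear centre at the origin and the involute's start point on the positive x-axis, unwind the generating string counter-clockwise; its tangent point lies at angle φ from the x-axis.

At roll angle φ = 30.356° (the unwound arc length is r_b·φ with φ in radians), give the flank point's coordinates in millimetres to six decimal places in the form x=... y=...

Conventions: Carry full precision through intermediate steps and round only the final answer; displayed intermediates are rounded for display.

class = single-mesh tooth geometry [base-circle involute, m = 2.904, 55T]
pitch radius r_p = m·N/2 = 2.904·55/2 = 79.860000
base radius r_b = r_p·cos α = 79.860000·cos 16.655° = 76.509705
roll angle φ = 30.356° = 0.52981215 rad
x = r_b·(cos φ + φ·sin φ) = 86.505992
y = r_b·(sin φ − φ·cos φ) = 3.687407

x=86.505992 y=3.687407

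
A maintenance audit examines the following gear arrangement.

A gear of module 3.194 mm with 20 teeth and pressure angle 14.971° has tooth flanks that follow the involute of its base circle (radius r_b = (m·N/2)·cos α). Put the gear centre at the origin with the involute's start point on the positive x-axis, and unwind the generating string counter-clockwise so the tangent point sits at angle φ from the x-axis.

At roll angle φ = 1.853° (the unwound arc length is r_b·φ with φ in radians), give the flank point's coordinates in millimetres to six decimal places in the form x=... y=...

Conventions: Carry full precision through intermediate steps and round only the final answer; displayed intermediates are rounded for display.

x=30.871984 y=0.000348

topology: single-mesh involute geometry — m = 3.194, N = 20
pitch radius r_p = m·N/2 = 3.194·20/2 = 31.940000
base radius r_b = r_p·cos α = 31.940000·cos 14.971° = 30.855851
roll angle φ = 1.853° = 0.03234095 rad
x = r_b·(cos φ + φ·sin φ) = 30.871984
y = r_b·(sin φ − φ·cos φ) = 0.000348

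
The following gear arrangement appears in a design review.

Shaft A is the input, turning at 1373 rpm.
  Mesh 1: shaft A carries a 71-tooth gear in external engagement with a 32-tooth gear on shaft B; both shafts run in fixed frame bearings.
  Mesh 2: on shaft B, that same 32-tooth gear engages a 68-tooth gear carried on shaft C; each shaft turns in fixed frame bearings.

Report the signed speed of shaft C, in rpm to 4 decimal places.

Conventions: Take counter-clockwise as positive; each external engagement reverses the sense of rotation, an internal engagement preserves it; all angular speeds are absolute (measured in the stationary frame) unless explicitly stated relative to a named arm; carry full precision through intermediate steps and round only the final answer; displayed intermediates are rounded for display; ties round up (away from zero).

+1433.5735 rpm

topology: fixed-axis compound train — 2 meshes, A→C
mesh 1 [71T→32T]: ω = 1373.0000×71/32 = 3046.3438 rpm, sense flips to −
mesh 2 [32T→68T]: ω = 3046.3438×32/68 = 1433.5735 rpm, sense flips to +
signed output speed = +1433.5735 rpm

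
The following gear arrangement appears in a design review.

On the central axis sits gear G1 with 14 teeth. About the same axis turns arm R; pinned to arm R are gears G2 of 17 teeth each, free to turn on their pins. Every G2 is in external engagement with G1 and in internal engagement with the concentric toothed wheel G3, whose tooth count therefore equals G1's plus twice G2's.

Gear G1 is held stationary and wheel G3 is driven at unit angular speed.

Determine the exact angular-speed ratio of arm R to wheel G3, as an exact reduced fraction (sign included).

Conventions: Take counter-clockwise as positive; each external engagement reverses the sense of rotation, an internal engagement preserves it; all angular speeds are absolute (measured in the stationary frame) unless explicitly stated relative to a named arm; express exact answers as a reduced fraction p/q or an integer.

24/31

recognized (axles ride arm R): planetary set, 14/17/48 teeth
ring teeth: 14 + 2·17 = 48
14(ω_sun−ω_arm) = −48(ω_ring−ω_arm),  ω_sun = 0, ω_ring = 1
14(0−ω_arm) = −48(1−ω_arm)  ⇒  62·ω_arm = 48  ⇒  ω_arm = 24/31
ω_out/ω_in = 24/31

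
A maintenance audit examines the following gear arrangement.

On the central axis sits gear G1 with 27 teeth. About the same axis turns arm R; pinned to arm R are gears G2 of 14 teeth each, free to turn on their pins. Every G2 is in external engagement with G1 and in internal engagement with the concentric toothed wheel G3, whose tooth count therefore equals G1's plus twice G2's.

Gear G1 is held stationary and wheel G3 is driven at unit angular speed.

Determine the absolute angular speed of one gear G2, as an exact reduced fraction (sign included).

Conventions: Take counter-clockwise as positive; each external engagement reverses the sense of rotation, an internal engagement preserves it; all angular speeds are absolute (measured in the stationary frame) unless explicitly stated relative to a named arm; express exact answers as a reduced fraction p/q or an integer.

55/28

topology: planetary set — G1 27T / G2 14T / G3 55T, arm = carrier (Willis)
ring teeth: 27 + 2·14 = 55
27(ω_sun−ω_arm) = −55(ω_ring−ω_arm),  ω_sun = 0, ω_ring = 1
27(0−ω_arm) = −55(1−ω_arm)  ⇒  82·ω_arm = 55  ⇒  ω_arm = 55/82
sun–planet mesh: 27·(0−55/82) = −14·(ω_p−ω_arm)  ⇒  ω_p−ω_arm = 1485/1148
ω_p = 55/82 + 1485/1148 = 55/28
exact speed ratio = 55/28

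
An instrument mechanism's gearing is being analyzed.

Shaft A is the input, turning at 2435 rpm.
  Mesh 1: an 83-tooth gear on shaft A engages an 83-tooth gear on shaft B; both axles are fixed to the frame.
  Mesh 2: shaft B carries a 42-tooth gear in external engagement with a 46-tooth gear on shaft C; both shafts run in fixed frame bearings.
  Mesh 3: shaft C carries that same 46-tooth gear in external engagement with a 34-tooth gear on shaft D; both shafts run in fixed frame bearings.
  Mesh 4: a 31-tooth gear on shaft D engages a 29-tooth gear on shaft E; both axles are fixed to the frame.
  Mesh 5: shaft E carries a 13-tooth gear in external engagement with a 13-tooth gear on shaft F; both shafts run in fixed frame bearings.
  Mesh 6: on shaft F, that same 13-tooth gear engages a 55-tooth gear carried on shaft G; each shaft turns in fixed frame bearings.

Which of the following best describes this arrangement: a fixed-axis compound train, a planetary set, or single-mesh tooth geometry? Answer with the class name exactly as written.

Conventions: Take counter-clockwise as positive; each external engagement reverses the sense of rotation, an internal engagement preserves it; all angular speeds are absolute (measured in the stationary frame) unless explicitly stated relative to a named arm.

fixed-axis compound train

recognized (7 fixed axles, 6 meshes): fixed-axis compound train
classification: fixed-axis compound train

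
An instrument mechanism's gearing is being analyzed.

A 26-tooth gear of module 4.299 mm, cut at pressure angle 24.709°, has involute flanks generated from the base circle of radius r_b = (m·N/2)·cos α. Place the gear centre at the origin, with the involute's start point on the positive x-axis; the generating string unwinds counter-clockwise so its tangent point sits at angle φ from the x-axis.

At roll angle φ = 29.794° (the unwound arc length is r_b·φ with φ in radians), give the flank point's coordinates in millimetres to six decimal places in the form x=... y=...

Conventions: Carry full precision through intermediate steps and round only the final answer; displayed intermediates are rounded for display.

x=57.177236 y=2.315882

class = single-mesh tooth geometry [base-circle involute, m = 4.299, 26T]
pitch radius r_p = m·N/2 = 4.299·26/2 = 55.887000
base radius r_b = r_p·cos α = 55.887000·cos 24.709° = 50.770128
roll angle φ = 29.794° = 0.52000340 rad
x = r_b·(cos φ + φ·sin φ) = 57.177236
y = r_b·(sin φ − φ·cos φ) = 2.315882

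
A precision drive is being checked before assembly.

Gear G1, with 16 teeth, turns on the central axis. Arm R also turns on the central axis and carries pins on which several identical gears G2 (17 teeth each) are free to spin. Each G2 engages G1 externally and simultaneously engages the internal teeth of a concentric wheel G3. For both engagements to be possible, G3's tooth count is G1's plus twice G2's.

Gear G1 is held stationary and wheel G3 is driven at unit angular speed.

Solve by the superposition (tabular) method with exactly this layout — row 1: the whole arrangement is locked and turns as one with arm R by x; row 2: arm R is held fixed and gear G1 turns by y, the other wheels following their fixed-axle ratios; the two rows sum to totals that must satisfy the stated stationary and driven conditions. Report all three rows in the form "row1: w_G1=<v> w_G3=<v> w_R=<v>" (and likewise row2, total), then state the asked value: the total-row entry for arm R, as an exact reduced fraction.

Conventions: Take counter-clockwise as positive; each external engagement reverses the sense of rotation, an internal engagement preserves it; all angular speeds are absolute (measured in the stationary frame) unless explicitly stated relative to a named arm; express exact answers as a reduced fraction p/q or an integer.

class = planetary set [G3 = 16+2·17 = 50; Willis about the carrier]
row 1: whole set turns with the arm by x
superposition row 2 [arm held]: sun y, ring −(16/50)·y, arm 0
boundary: total ω_sun = x + y = 0 and total ω_ring = x − (16/50)·y = 1  ⇒  y = -25/33, x = 25/33
row 2 ring = −(16/50)·(-25/33) = 8/33
totals (row 1 + row 2): sun 25/33 + (-25/33) = 0, ring 25/33 + 8/33 = 1, arm 25/33 + 0 = 25/33
asked cell (total, arm) = 25/33

row1: w_G1=25/33 w_G3=25/33 w_R=25/33
row2: w_G1=-25/33 w_G3=8/33 w_R=0
total: w_G1=0 w_G3=1 w_R=25/33
asked value: 25/33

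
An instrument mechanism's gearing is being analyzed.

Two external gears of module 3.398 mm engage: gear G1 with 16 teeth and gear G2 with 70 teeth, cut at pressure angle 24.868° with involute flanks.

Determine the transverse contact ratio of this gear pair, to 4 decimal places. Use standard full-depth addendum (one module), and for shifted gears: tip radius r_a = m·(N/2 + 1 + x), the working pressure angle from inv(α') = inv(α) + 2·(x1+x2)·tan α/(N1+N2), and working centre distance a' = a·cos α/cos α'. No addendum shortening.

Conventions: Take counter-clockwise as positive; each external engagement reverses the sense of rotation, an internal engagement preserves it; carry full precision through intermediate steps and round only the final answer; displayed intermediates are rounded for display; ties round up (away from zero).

1.4730

recognized (one external pair, fixed centres): single-mesh tooth geometry, m = 3.398, N1 = 16, N2 = 70
base radii: r_b1 = 24.663473, r_b2 = 107.902694
tip radii: r_a1 = 30.582000, r_a2 = 122.328000
no profile shift: α' = α, a' = a
action lengths: √(r_a1²−r_b1²) = 18.082362, √(r_a2²−r_b2²) = 57.629404
base pitch p_b = π·m·cos α = 9.685323
CR = (18.082362 + 57.629404 − 146.114000·sin 24.86800°)/9.685323 = 1.473009
contact ratio ≈ 1.4730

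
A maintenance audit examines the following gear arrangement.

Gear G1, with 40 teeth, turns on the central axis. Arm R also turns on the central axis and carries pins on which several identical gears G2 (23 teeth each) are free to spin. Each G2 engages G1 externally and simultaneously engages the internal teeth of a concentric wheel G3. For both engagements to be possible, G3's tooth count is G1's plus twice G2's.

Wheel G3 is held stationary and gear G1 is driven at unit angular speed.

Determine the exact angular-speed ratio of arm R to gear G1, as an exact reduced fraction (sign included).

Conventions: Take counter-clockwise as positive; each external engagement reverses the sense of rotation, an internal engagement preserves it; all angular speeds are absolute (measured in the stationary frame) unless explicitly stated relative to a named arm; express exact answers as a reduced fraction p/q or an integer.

topology: planetary set — G1 40T / G2 23T / G3 86T, arm = carrier (Willis)
ring teeth: 40 + 2·23 = 86
40(ω_sun−ω_arm) = −86(ω_ring−ω_arm),  ω_ring = 0, ω_sun = 1
40(1−ω_arm) = −86(0−ω_arm)  ⇒  126·ω_arm = 40  ⇒  ω_arm = 20/63
ω_out/ω_in = 20/63

20/63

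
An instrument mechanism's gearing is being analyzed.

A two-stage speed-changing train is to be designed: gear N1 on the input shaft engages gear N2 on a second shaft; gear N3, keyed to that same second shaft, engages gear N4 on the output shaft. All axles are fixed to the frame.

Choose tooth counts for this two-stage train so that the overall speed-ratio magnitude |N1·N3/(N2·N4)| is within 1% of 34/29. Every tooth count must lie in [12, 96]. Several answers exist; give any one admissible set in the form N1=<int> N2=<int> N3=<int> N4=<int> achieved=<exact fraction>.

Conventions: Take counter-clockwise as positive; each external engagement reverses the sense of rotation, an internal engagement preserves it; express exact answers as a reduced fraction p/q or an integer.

design class (target 34/29): fixed-axis compound train
target = 34/29 in lowest terms: an exact hit needs N1·N3 = k·34 and N2·N4 = k·29 for one integer k, every count in [12, 96]; additionally prefer no 1:1 stage (N1 ≠ N2, N3 ≠ N4)
k = 1…11: no 1:1-free in-range split of k·34 and k·29 into factor pairs; take k = 12
k = 12: N1·N3 = 408 = 12·34, N2·N4 = 348 = 29·12
achieved = 12·34/(29·12) = 34/29; |achieved − target| = 0 ≤ 17/1450 ✓

N1=12 N2=29 N3=34 N4=12 achieved=34/29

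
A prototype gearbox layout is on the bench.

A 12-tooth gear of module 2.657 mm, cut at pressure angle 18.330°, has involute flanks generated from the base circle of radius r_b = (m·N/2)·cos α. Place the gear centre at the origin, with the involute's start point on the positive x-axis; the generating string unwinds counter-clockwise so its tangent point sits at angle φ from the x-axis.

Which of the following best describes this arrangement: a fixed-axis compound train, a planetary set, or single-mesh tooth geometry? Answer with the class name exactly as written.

single-mesh tooth geometry

single-mesh involute tooth geometry (12T wheel at module 2.657)
classification: single-mesh tooth geometry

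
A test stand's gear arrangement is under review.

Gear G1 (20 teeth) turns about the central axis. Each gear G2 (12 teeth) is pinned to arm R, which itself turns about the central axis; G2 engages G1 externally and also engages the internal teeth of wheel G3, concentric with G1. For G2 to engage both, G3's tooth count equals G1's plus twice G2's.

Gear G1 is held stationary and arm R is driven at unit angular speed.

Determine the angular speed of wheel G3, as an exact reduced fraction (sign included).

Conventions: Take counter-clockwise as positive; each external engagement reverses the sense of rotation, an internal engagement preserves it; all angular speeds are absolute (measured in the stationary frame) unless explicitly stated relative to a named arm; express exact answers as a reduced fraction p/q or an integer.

class = planetary set [G3 = 20+2·12 = 44; Willis about the carrier]
ring teeth: 20 + 2·12 = 44
20(ω_sun−ω_arm) = −44(ω_ring−ω_arm),  ω_sun = 0, ω_arm = 1
ω_ring = 1 − (20/44)(0−1) = 16/11
exact speed ratio = 16/11

16/11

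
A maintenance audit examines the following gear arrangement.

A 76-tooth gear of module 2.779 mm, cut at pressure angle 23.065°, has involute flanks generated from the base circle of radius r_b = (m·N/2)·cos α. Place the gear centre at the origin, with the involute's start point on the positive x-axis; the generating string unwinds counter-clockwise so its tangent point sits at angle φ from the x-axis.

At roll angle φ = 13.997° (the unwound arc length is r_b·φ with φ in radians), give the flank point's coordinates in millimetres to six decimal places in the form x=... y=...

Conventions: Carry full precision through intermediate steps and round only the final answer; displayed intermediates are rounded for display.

recognized (one wheel, involute flank): single-mesh tooth geometry, m = 2.779, N = 76
pitch radius r_p = m·N/2 = 2.779·76/2 = 105.602000
base radius r_b = r_p·cos α = 105.602000·cos 23.065° = 97.160281
roll angle φ = 13.997° = 0.24429374 rad
x = r_b·(cos φ + φ·sin φ) = 100.016403
y = r_b·(sin φ − φ·cos φ) = 0.469365

x=100.016403 y=0.469365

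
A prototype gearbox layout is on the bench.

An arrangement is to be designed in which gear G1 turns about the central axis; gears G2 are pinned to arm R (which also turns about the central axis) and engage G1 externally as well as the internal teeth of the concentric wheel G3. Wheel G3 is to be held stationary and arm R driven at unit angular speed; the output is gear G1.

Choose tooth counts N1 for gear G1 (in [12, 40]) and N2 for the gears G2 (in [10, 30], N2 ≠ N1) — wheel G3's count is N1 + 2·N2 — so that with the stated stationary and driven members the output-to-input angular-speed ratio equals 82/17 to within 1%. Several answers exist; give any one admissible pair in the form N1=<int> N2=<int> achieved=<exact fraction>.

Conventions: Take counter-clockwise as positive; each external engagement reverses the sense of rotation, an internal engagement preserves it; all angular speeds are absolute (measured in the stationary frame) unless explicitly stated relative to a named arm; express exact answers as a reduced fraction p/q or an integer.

class = planetary set [ratio 82/17 wanted; Willis about the carrier]
Willis with ω_ring = 0: ω_sun/ω_arm = (N1+N3)/N1; set equal to 82/17  ⇒  N3/N1 = 82/17 − 1 = 65/17
N3 = N1 + 2·N2  ⇒  N2/N1 = (N3/N1 − 1)/2 = (65/17 − 1)/2 = 24/17
smallest multiple with N1 ≥ 12 and N2 ≥ 10: k = 1  ⇒  N1 = 1·17 = 17, N2 = 1·24 = 24 (N1 ≤ 40, N2 ≤ 30, N2 ≠ N1 ✓), N3 = 17 + 2·24 = 65
check: (N1+N3)/N1 with N1 = 17, N3 = 65 gives 82/17; |achieved − target| = 0 ≤ 41/850 ✓

N1=17 N2=24 achieved=82/17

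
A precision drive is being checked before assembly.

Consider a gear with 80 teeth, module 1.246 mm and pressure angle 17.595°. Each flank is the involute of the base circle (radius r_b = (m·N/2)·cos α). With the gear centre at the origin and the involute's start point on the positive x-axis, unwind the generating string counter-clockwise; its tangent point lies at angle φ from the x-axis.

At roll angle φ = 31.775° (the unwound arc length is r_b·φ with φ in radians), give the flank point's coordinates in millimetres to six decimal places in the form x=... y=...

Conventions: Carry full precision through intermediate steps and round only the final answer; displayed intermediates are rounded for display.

single-mesh involute tooth geometry (80T wheel at module 1.246)
pitch radius r_p = m·N/2 = 1.246·80/2 = 49.840000
base radius r_b = r_p·cos α = 49.840000·cos 17.595° = 47.508338
roll angle φ = 31.775° = 0.55457837 rad
x = r_b·(cos φ + φ·sin φ) = 54.261892
y = r_b·(sin φ − φ·cos φ) = 2.618913

x=54.261892 y=2.618913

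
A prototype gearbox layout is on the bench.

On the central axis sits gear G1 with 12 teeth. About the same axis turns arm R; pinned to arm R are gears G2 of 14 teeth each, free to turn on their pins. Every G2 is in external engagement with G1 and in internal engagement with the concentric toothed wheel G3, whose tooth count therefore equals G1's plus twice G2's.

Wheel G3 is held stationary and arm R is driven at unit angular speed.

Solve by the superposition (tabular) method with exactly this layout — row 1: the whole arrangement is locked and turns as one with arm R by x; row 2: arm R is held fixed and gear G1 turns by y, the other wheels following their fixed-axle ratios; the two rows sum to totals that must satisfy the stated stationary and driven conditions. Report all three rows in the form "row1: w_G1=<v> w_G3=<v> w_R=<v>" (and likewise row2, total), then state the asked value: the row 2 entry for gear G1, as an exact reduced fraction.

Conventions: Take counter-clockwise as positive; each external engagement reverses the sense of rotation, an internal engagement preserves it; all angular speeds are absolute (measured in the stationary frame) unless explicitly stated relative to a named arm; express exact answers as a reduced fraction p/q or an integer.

topology: planetary set — G1 12T / G2 14T / G3 40T, arm = carrier (Willis)
row 1 (train locked, turned with arm): all members turn x
row 2 — arm fixed, fixed-axis ratios: sun y, ring −(12/40)·y, arm 0
boundary: total ω_ring = x − (12/40)·y = 0 and total ω_arm = x = 1  ⇒  y = 10/3, x = 1
row 2 ring = −(12/40)·10/3 = -1
totals (row 1 + row 2): sun 1 + 10/3 = 13/3, ring 1 + (-1) = 0, arm 1 + 0 = 1
asked cell (row2, sun) = 10/3

row1: w_G1=1 w_G3=1 w_R=1
row2: w_G1=10/3 w_G3=-1 w_R=0
total: w_G1=13/3 w_G3=0 w_R=1
asked value: 10/3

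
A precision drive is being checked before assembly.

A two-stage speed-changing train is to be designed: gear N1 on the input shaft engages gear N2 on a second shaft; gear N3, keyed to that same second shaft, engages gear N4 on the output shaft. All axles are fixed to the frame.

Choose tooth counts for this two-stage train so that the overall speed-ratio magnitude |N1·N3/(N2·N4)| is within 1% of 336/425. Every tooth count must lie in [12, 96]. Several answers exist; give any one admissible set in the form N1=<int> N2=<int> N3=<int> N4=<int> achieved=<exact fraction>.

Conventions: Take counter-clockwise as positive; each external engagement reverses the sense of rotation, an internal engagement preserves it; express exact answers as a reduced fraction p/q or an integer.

N1=12 N2=17 N3=28 N4=25 achieved=336/425

class = fixed-axis compound train [2-stage, 336/425 wanted]
target = 336/425 in lowest terms: an exact hit needs N1·N3 = k·336 and N2·N4 = k·425 for one integer k, every count in [12, 96]; additionally prefer no 1:1 stage (N1 ≠ N2, N3 ≠ N4)
k = 1: N1·N3 = 336 = 12·28, N2·N4 = 425 = 17·25
achieved = 12·28/(17·25) = 336/425; |achieved − target| = 0 ≤ 84/10625 ✓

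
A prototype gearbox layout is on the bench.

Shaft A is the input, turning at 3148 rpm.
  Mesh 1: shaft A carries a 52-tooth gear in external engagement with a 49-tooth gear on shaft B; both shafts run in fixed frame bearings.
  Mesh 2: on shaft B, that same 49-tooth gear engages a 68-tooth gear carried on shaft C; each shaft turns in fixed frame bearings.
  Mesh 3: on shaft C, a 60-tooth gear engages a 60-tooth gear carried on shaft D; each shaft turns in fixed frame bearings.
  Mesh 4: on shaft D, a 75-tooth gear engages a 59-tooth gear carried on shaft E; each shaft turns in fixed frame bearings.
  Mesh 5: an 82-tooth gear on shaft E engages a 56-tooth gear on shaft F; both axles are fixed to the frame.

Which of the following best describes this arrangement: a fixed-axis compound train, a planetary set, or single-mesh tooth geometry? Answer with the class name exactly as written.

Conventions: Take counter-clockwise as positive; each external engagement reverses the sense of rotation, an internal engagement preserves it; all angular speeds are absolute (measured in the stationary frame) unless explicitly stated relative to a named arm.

fixed-axis compound train

topology: fixed-axis compound train — 5 meshes, A→F
classification: fixed-axis compound train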